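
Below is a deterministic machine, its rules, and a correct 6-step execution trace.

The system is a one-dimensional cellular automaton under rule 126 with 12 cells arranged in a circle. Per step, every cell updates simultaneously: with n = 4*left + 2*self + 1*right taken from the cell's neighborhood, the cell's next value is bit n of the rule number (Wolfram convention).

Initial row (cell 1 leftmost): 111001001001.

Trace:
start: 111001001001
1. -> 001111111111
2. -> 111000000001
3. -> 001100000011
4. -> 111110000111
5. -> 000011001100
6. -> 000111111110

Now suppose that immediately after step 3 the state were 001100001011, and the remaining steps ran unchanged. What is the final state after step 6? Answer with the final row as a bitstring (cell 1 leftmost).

000110011000

state after step 3 := 001100001011
4. -> 111110011111
5. -> 000011110000
6. -> 000110011000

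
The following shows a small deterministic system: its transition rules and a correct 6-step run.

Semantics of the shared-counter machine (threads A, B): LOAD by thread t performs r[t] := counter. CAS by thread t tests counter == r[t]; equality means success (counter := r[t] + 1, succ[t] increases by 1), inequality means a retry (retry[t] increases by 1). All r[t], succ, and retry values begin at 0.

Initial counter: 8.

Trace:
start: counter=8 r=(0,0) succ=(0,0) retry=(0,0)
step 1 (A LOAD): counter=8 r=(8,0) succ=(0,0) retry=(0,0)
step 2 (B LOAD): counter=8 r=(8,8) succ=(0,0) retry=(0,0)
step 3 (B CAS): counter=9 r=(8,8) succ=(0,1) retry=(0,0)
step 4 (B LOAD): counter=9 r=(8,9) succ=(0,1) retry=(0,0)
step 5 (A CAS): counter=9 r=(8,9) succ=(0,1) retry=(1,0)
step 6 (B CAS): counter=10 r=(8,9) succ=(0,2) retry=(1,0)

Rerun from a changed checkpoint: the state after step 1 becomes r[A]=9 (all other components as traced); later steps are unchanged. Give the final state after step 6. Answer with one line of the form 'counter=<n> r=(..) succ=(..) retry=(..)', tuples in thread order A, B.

counter=10 r=(9,9) succ=(1,1) retry=(0,1)

state after step 1 := counter=8 r=(9,0) succ=(0,0) retry=(0,0)
step 2 (B LOAD): counter=8 r=(9,8) succ=(0,0) retry=(0,0)
step 3 (B CAS): counter=9 r=(9,8) succ=(0,1) retry=(0,0)
step 4 (B LOAD): counter=9 r=(9,9) succ=(0,1) retry=(0,0)
step 5 (A CAS): counter=10 r=(9,9) succ=(1,1) retry=(0,0)
step 6 (B CAS): counter=10 r=(9,9) succ=(1,1) retry=(0,1)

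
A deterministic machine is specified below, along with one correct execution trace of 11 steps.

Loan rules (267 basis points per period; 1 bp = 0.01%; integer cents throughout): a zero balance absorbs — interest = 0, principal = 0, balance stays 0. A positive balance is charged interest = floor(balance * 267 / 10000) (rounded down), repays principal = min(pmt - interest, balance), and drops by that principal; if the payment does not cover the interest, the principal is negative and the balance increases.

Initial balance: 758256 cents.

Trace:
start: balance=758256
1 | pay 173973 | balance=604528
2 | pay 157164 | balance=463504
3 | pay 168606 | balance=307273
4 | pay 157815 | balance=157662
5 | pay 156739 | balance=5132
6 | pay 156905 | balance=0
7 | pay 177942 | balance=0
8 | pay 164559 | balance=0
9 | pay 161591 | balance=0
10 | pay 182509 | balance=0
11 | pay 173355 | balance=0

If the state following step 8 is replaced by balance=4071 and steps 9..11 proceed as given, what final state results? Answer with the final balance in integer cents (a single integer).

state after step 8 := balance=4071
9 | pay 161591 | balance=0
10 | pay 182509 | balance=0
11 | pay 173355 | balance=0

0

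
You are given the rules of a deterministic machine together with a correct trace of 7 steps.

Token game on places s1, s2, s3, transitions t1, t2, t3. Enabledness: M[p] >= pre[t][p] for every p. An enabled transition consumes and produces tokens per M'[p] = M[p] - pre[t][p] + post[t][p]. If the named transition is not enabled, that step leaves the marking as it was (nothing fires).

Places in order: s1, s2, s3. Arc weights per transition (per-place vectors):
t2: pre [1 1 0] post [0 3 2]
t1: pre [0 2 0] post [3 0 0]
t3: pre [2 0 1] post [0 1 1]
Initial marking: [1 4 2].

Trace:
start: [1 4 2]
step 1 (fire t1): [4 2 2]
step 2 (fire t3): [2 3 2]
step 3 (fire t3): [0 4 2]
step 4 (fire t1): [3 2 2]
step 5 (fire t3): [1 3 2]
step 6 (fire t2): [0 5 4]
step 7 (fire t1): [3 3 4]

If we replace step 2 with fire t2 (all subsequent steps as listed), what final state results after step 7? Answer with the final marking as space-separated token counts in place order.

(re-executing from step 2 with the substitution; state before step 2: [4 2 2])
step 2 (fire t2): [3 4 4]
step 3 (fire t3): [1 5 4]
step 4 (fire t1): [4 3 4]
step 5 (fire t3): [2 4 4]
step 6 (fire t2): [1 6 6]
step 7 (fire t1): [4 4 6]

4 4 6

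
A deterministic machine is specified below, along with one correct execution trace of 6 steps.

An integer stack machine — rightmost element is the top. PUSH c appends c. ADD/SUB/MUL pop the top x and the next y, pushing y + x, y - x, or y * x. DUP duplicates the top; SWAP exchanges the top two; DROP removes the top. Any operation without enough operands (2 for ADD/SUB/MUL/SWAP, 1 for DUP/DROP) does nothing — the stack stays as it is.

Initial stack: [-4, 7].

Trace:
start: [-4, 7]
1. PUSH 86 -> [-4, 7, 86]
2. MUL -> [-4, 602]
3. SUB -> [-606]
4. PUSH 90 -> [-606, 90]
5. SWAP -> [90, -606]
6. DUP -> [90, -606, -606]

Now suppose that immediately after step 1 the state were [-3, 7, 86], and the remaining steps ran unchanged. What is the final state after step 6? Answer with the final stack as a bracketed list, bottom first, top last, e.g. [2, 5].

[90, -605, -605]

state after step 1 := [-3, 7, 86]
2. MUL -> [-3, 602]
3. SUB -> [-605]
4. PUSH 90 -> [-605, 90]
5. SWAP -> [90, -605]
6. DUP -> [90, -605, -605]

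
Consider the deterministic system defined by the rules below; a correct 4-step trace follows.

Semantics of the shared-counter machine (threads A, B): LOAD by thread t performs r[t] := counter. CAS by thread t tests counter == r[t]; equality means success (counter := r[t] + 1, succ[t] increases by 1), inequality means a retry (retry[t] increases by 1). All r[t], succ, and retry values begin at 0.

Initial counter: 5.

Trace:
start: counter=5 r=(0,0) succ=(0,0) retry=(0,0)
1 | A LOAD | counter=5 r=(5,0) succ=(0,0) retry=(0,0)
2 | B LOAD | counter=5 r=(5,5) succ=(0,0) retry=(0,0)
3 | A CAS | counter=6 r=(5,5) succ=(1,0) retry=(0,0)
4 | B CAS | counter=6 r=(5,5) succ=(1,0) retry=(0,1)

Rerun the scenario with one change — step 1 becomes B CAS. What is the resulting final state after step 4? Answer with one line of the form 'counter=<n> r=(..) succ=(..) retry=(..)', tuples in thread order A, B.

(re-executing from step 1 with the substitution; state before step 1: counter=5 r=(0,0) succ=(0,0) retry=(0,0))
1 | B CAS | counter=5 r=(0,0) succ=(0,0) retry=(0,1)
2 | B LOAD | counter=5 r=(0,5) succ=(0,0) retry=(0,1)
3 | A CAS | counter=5 r=(0,5) succ=(0,0) retry=(1,1)
4 | B CAS | counter=6 r=(0,5) succ=(0,1) retry=(1,1)

counter=6 r=(0,5) succ=(0,1) retry=(1,1)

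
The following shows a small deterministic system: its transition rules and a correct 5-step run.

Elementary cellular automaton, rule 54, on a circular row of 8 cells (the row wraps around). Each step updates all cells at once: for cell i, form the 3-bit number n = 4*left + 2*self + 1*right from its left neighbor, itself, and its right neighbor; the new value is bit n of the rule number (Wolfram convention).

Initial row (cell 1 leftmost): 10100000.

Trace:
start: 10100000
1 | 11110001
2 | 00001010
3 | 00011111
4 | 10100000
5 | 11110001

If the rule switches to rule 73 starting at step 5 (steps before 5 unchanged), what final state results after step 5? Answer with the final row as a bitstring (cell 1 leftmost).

00001110

(re-executing step 5 under rule 73; state before step 5: 10100000)
5 | 00001110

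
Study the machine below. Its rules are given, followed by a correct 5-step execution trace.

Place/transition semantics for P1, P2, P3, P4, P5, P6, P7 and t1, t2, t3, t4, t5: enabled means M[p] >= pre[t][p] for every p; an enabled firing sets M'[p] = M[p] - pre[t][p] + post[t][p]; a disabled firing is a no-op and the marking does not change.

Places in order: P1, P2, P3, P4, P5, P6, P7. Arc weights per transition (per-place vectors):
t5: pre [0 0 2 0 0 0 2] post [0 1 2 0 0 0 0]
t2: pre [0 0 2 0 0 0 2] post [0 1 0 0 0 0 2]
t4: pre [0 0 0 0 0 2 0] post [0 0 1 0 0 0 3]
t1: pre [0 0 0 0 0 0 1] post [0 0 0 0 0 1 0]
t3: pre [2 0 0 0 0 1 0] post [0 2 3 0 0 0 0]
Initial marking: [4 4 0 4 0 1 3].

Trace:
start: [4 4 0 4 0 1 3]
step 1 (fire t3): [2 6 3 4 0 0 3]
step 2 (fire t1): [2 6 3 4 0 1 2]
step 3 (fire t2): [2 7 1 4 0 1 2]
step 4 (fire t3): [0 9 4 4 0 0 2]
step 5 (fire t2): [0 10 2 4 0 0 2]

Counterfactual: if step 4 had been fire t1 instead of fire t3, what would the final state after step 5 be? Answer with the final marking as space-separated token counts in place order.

(re-executing from step 4 with the substitution; state before step 4: [2 7 1 4 0 1 2])
step 4 (fire t1): [2 7 1 4 0 2 1]
step 5 (fire t2): [2 7 1 4 0 2 1]

2 7 1 4 0 2 1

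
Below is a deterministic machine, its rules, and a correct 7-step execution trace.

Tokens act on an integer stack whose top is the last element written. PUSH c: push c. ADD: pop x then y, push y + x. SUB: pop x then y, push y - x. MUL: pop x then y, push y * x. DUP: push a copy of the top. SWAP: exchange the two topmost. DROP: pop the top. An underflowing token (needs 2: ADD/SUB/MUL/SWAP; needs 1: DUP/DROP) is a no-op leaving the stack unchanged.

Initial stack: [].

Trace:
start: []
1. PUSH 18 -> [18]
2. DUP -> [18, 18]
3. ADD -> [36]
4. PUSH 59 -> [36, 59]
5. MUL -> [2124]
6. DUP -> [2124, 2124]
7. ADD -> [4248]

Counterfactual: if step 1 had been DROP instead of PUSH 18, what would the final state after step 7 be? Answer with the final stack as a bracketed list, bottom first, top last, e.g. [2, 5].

[118]

(re-executing from step 1 with the substitution; state before step 1: [])
1. DROP -> []
2. DUP -> []
3. ADD -> []
4. PUSH 59 -> [59]
5. MUL -> [59]
6. DUP -> [59, 59]
7. ADD -> [118]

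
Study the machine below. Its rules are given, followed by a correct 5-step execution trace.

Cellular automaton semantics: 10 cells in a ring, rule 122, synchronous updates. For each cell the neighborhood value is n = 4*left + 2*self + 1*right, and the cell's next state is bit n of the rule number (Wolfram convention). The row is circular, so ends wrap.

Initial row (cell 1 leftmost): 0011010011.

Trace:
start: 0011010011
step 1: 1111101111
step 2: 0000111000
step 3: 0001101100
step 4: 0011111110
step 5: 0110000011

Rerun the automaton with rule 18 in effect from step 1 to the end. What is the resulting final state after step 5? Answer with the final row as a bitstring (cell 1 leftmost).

(re-executing steps 1..5 under rule 18; state before step 1: 0011010011)
step 1: 1100001100
step 2: 0010010011
step 3: 1101101100
step 4: 0000000011
step 5: 1000000100

1000000100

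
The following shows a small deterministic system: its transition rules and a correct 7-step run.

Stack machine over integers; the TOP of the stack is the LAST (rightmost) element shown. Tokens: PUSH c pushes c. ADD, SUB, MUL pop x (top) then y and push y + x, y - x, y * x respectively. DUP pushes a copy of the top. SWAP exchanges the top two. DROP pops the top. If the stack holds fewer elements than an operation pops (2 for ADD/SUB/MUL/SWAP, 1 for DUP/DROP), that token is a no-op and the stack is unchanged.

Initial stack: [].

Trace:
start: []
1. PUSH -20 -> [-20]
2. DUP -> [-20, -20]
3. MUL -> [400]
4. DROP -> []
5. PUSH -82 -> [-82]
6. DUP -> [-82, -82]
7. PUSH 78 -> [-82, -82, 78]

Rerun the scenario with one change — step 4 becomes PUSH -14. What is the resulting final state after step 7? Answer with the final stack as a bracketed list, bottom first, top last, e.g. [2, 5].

[400, -14, -82, -82, 78]

(re-executing from step 4 with the substitution; state before step 4: [400])
4. PUSH -14 -> [400, -14]
5. PUSH -82 -> [400, -14, -82]
6. DUP -> [400, -14, -82, -82]
7. PUSH 78 -> [400, -14, -82, -82, 78]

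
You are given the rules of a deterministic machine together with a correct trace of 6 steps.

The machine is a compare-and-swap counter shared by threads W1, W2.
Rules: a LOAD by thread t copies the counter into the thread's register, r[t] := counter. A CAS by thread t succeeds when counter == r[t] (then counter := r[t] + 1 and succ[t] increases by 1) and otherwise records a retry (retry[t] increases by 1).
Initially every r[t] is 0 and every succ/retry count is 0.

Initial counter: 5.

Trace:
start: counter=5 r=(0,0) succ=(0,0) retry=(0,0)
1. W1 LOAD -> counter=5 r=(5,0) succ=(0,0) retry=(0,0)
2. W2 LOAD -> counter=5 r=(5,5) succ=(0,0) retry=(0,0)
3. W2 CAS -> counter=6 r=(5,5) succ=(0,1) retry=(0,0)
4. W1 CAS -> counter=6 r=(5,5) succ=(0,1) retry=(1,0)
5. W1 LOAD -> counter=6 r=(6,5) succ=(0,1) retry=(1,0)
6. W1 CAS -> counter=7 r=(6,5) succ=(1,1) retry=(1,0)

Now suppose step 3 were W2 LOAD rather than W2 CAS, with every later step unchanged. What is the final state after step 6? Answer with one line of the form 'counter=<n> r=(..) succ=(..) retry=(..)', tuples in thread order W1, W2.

counter=7 r=(6,5) succ=(2,0) retry=(0,0)

(re-executing from step 3 with the substitution; state before step 3: counter=5 r=(5,5) succ=(0,0) retry=(0,0))
3. W2 LOAD -> counter=5 r=(5,5) succ=(0,0) retry=(0,0)
4. W1 CAS -> counter=6 r=(5,5) succ=(1,0) retry=(0,0)
5. W1 LOAD -> counter=6 r=(6,5) succ=(1,0) retry=(0,0)
6. W1 CAS -> counter=7 r=(6,5) succ=(2,0) retry=(0,0)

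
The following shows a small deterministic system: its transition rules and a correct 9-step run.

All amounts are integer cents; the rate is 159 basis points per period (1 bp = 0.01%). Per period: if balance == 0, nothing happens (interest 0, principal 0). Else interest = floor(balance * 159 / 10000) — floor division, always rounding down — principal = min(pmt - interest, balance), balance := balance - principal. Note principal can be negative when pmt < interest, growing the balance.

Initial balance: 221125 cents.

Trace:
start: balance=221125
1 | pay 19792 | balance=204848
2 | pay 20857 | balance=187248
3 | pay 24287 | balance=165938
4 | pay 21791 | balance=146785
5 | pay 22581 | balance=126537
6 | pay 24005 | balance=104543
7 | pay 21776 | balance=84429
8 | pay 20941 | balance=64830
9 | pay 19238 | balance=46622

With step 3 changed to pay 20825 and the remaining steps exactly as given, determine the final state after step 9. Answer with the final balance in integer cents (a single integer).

50428

(re-executing from step 3 with the substitution; state before step 3: balance=187248)
3 | pay 20825 | balance=169400
4 | pay 21791 | balance=150302
5 | pay 22581 | balance=130110
6 | pay 24005 | balance=108173
7 | pay 21776 | balance=88116
8 | pay 20941 | balance=68576
9 | pay 19238 | balance=50428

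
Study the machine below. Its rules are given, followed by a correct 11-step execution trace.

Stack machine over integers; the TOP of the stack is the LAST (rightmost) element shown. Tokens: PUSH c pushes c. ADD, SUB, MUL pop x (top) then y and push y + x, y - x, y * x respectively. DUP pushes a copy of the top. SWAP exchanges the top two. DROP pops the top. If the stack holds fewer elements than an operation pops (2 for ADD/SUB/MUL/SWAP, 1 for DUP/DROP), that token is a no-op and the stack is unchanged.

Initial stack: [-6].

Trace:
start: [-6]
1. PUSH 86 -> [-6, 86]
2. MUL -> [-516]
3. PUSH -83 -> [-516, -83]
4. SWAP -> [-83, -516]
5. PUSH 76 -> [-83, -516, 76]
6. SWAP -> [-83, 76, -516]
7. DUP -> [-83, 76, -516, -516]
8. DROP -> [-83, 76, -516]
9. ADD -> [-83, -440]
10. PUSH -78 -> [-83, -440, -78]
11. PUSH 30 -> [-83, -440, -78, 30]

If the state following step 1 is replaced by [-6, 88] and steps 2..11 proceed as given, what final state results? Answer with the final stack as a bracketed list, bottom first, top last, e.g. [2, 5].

state after step 1 := [-6, 88]
2. MUL -> [-528]
3. PUSH -83 -> [-528, -83]
4. SWAP -> [-83, -528]
5. PUSH 76 -> [-83, -528, 76]
6. SWAP -> [-83, 76, -528]
7. DUP -> [-83, 76, -528, -528]
8. DROP -> [-83, 76, -528]
9. ADD -> [-83, -452]
10. PUSH -78 -> [-83, -452, -78]
11. PUSH 30 -> [-83, -452, -78, 30]

[-83, -452, -78, 30]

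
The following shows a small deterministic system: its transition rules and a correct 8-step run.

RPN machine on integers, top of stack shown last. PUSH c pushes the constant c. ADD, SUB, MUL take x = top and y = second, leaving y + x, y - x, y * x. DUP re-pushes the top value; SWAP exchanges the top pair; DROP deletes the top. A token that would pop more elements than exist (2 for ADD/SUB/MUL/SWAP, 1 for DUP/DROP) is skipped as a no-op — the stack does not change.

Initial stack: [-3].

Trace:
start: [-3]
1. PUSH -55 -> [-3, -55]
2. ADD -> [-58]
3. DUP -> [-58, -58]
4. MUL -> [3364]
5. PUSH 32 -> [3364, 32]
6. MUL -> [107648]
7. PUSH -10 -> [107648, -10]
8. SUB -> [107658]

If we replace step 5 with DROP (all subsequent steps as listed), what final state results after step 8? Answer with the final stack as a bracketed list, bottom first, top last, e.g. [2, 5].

(re-executing from step 5 with the substitution; state before step 5: [3364])
5. DROP -> []
6. MUL -> []
7. PUSH -10 -> [-10]
8. SUB -> [-10]

[-10]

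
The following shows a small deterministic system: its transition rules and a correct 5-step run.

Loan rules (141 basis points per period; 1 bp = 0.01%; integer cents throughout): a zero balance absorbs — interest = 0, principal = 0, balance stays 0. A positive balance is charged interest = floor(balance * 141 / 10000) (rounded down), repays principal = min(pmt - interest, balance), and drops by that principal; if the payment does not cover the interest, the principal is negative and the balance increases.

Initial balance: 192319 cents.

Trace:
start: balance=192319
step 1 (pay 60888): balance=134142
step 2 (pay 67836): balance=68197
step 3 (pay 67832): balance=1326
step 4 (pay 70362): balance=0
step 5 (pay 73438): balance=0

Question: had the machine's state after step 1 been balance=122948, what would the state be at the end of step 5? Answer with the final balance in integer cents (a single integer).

0

state after step 1 := balance=122948
step 2 (pay 67836): balance=56845
step 3 (pay 67832): balance=0
step 4 (pay 70362): balance=0
step 5 (pay 73438): balance=0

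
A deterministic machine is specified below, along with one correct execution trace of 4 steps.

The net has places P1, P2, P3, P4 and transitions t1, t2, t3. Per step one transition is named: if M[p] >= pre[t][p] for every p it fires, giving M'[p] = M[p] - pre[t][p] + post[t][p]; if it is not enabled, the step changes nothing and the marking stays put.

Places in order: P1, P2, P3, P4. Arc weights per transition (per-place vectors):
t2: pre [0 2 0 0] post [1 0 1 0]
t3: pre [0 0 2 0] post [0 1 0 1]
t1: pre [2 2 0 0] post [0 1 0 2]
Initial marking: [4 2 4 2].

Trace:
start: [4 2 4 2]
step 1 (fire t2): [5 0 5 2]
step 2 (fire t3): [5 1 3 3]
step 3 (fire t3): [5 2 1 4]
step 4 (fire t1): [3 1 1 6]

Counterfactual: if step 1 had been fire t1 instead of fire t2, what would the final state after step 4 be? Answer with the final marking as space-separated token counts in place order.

0 2 0 8

(re-executing from step 1 with the substitution; state before step 1: [4 2 4 2])
step 1 (fire t1): [2 1 4 4]
step 2 (fire t3): [2 2 2 5]
step 3 (fire t3): [2 3 0 6]
step 4 (fire t1): [0 2 0 8]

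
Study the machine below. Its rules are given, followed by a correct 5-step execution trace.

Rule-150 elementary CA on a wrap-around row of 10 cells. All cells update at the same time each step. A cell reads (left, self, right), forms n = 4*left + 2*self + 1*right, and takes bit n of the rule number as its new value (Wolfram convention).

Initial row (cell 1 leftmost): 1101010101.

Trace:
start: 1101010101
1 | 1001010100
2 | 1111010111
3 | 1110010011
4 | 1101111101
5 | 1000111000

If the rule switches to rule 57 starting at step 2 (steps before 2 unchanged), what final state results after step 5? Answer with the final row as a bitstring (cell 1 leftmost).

0100100101

(re-executing steps 2..5 under rule 57; state before step 2: 1001010100)
2 | 0100101010
3 | 0010010101
4 | 1001001010
5 | 0100100101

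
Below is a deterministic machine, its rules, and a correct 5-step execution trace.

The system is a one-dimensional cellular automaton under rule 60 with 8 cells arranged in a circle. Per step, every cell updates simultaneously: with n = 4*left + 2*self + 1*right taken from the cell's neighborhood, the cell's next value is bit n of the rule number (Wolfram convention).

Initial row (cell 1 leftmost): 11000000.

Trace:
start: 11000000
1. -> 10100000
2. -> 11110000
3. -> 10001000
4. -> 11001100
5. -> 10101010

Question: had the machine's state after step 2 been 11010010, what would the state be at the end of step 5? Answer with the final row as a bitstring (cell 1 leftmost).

state after step 2 := 11010010
3. -> 10111011
4. -> 01100110
5. -> 01010101

01010101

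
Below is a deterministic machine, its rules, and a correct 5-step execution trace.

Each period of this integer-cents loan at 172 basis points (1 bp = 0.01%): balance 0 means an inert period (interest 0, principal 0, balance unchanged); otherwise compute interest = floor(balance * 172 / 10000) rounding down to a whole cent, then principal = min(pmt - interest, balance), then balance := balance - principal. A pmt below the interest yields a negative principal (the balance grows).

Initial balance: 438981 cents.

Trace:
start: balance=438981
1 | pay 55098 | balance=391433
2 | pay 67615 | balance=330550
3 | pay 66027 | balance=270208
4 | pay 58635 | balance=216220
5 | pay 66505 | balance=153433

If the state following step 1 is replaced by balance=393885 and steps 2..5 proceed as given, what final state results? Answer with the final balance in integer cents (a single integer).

156059

state after step 1 := balance=393885
2 | pay 67615 | balance=333044
3 | pay 66027 | balance=272745
4 | pay 58635 | balance=218801
5 | pay 66505 | balance=156059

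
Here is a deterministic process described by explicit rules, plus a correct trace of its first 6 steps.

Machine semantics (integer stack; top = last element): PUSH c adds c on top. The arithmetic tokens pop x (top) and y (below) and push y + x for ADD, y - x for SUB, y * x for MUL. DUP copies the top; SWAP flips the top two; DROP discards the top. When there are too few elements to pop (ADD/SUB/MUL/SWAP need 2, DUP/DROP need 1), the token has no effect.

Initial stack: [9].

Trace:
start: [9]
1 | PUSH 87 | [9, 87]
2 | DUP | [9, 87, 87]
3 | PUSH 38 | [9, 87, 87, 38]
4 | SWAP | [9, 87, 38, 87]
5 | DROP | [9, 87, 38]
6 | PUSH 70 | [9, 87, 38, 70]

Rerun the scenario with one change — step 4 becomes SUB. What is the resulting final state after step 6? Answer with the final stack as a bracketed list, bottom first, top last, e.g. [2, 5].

[9, 87, 70]

(re-executing from step 4 with the substitution; state before step 4: [9, 87, 87, 38])
4 | SUB | [9, 87, 49]
5 | DROP | [9, 87]
6 | PUSH 70 | [9, 87, 70]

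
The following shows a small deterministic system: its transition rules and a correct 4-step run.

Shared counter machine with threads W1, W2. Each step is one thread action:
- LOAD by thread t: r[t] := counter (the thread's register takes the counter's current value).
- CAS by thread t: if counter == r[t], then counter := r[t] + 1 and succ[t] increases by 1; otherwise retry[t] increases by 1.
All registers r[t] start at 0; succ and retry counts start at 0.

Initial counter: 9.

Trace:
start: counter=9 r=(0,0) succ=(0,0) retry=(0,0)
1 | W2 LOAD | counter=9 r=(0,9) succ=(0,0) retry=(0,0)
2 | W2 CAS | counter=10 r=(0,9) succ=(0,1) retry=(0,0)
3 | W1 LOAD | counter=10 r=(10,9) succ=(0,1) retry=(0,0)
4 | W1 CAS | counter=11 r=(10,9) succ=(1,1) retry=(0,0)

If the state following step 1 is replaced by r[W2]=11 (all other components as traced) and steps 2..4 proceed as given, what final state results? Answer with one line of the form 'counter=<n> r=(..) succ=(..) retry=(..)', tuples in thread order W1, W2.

counter=10 r=(9,11) succ=(1,0) retry=(0,1)

state after step 1 := counter=9 r=(0,11) succ=(0,0) retry=(0,0)
2 | W2 CAS | counter=9 r=(0,11) succ=(0,0) retry=(0,1)
3 | W1 LOAD | counter=9 r=(9,11) succ=(0,0) retry=(0,1)
4 | W1 CAS | counter=10 r=(9,11) succ=(1,0) retry=(0,1)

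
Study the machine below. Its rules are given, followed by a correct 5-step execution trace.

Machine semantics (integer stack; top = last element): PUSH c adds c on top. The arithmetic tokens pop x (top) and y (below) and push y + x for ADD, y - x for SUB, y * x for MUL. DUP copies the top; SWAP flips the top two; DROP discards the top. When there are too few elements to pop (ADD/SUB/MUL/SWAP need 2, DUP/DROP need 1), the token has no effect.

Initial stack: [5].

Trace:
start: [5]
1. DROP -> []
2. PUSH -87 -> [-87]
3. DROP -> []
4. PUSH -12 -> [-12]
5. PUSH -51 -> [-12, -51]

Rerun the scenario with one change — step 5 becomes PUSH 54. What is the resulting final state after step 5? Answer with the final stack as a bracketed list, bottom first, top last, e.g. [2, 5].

[-12, 54]

(re-executing from step 5 with the substitution; state before step 5: [-12])
5. PUSH 54 -> [-12, 54]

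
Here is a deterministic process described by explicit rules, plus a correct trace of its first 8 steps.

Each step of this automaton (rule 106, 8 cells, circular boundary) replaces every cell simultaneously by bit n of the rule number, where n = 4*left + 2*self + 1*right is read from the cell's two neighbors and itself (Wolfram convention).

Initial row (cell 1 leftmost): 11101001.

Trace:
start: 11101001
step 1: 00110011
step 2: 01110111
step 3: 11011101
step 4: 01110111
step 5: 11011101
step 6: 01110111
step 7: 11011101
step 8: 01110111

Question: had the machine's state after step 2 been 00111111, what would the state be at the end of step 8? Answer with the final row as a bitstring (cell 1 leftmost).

10101110

state after step 2 := 00111111
step 3: 01100001
step 4: 11100010
step 5: 10100101
step 6: 11001011
step 7: 01010110
step 8: 10101110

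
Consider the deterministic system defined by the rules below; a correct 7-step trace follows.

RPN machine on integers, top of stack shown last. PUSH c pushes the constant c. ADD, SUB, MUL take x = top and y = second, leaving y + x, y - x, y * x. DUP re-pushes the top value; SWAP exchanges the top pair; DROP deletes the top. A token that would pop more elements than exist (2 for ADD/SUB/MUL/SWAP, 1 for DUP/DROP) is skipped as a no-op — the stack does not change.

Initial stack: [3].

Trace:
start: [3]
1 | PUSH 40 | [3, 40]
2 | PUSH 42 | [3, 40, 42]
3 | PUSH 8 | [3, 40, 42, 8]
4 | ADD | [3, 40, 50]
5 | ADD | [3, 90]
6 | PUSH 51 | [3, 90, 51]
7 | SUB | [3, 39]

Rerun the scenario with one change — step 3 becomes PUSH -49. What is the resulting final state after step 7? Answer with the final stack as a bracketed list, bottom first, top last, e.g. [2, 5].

(re-executing from step 3 with the substitution; state before step 3: [3, 40, 42])
3 | PUSH -49 | [3, 40, 42, -49]
4 | ADD | [3, 40, -7]
5 | ADD | [3, 33]
6 | PUSH 51 | [3, 33, 51]
7 | SUB | [3, -18]

[3, -18]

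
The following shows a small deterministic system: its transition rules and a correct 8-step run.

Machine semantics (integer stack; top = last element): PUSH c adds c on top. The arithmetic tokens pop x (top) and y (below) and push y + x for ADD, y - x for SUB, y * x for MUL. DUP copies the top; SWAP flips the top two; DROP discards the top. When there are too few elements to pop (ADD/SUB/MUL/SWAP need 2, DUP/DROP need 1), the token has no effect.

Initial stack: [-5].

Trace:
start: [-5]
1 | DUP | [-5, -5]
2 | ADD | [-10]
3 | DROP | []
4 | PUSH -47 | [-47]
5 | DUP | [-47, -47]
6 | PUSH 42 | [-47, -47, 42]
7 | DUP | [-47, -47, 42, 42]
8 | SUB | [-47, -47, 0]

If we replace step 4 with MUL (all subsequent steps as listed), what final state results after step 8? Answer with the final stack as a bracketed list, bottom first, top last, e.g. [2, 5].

(re-executing from step 4 with the substitution; state before step 4: [])
4 | MUL | []
5 | DUP | []
6 | PUSH 42 | [42]
7 | DUP | [42, 42]
8 | SUB | [0]

[0]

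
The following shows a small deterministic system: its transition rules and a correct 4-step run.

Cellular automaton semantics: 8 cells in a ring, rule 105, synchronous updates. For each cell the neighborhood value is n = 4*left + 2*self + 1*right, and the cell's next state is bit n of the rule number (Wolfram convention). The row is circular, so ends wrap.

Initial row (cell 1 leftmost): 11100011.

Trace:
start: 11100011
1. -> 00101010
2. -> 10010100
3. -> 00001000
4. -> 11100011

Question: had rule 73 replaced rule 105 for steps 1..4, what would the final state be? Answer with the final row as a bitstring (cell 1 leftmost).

(re-executing steps 1..4 under rule 73; state before step 1: 11100011)
1. -> 00101010
2. -> 10000000
3. -> 00111110
4. -> 10100010

10100010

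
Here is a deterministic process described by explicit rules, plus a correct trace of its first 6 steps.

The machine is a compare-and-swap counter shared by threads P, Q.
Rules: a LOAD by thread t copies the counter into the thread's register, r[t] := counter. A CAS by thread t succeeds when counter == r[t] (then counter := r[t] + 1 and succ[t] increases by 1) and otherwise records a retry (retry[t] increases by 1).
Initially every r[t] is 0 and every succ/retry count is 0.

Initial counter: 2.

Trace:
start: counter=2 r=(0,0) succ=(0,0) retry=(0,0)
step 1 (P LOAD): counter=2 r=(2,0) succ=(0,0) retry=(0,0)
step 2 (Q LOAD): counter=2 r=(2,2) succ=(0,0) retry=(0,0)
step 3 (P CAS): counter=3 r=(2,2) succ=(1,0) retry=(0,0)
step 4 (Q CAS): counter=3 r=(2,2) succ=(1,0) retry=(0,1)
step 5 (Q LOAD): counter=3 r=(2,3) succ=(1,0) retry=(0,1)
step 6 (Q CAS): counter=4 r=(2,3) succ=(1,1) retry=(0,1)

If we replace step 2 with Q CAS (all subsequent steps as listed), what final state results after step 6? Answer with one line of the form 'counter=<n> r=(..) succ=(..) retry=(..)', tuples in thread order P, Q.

counter=4 r=(2,3) succ=(1,1) retry=(0,2)

(re-executing from step 2 with the substitution; state before step 2: counter=2 r=(2,0) succ=(0,0) retry=(0,0))
step 2 (Q CAS): counter=2 r=(2,0) succ=(0,0) retry=(0,1)
step 3 (P CAS): counter=3 r=(2,0) succ=(1,0) retry=(0,1)
step 4 (Q CAS): counter=3 r=(2,0) succ=(1,0) retry=(0,2)
step 5 (Q LOAD): counter=3 r=(2,3) succ=(1,0) retry=(0,2)
step 6 (Q CAS): counter=4 r=(2,3) succ=(1,1) retry=(0,2)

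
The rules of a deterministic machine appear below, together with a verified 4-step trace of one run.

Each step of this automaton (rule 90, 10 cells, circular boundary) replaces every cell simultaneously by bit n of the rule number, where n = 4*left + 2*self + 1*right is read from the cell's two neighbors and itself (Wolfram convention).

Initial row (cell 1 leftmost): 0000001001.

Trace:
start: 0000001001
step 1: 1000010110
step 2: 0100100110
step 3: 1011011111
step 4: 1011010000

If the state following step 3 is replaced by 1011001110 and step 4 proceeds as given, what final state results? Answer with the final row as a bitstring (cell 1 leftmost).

state after step 3 := 1011001110
step 4: 0011111010

0011111010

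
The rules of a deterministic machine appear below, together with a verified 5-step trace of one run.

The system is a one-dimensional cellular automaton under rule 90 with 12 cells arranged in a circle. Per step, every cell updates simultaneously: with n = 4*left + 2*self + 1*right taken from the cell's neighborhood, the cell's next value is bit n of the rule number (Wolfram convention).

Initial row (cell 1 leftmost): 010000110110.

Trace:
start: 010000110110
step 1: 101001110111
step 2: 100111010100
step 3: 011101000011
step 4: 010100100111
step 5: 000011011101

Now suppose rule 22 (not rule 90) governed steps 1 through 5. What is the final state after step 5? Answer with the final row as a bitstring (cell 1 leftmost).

(re-executing steps 1..5 under rule 22; state before step 1: 010000110110)
step 1: 111001000001
step 2: 000111100010
step 3: 001000010111
step 4: 111100110000
step 5: 000011001001

000011001001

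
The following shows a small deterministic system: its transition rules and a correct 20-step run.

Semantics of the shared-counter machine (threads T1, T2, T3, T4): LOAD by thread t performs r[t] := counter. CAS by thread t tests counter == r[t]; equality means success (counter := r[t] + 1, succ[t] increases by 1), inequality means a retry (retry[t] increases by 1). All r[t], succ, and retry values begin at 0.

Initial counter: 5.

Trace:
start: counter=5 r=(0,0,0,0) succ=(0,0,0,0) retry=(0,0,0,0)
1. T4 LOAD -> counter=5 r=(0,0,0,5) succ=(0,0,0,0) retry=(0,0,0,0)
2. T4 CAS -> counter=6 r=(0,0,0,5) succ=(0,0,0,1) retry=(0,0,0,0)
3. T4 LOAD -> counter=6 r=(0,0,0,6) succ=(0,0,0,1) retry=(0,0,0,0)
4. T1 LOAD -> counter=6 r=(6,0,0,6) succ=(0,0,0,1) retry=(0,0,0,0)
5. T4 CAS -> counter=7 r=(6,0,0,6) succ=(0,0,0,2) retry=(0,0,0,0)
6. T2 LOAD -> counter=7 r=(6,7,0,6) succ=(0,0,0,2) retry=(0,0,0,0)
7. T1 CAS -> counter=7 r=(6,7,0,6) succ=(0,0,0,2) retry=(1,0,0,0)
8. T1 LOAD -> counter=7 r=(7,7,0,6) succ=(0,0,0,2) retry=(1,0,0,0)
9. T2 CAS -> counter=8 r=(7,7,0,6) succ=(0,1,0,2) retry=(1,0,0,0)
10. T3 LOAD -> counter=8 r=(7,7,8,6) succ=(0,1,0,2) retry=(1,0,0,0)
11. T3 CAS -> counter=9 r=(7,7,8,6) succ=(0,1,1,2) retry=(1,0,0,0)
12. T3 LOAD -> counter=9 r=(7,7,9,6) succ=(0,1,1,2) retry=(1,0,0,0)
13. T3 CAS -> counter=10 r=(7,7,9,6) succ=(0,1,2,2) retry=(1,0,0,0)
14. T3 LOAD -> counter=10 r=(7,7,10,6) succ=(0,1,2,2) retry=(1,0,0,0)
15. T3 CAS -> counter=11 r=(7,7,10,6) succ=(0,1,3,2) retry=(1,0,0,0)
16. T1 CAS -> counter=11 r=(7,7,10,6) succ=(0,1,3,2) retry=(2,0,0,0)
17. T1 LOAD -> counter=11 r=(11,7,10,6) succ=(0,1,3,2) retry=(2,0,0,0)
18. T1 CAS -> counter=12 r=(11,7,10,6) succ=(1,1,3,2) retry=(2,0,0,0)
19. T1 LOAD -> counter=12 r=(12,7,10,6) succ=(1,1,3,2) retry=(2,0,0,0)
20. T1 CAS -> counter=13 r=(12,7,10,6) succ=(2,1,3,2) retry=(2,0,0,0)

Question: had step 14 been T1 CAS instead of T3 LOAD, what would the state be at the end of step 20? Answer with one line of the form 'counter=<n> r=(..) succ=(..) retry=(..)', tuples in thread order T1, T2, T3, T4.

counter=12 r=(11,7,9,6) succ=(2,1,2,2) retry=(3,0,1,0)

(re-executing from step 14 with the substitution; state before step 14: counter=10 r=(7,7,9,6) succ=(0,1,2,2) retry=(1,0,0,0))
14. T1 CAS -> counter=10 r=(7,7,9,6) succ=(0,1,2,2) retry=(2,0,0,0)
15. T3 CAS -> counter=10 r=(7,7,9,6) succ=(0,1,2,2) retry=(2,0,1,0)
16. T1 CAS -> counter=10 r=(7,7,9,6) succ=(0,1,2,2) retry=(3,0,1,0)
17. T1 LOAD -> counter=10 r=(10,7,9,6) succ=(0,1,2,2) retry=(3,0,1,0)
18. T1 CAS -> counter=11 r=(10,7,9,6) succ=(1,1,2,2) retry=(3,0,1,0)
19. T1 LOAD -> counter=11 r=(11,7,9,6) succ=(1,1,2,2) retry=(3,0,1,0)
20. T1 CAS -> counter=12 r=(11,7,9,6) succ=(2,1,2,2) retry=(3,0,1,0)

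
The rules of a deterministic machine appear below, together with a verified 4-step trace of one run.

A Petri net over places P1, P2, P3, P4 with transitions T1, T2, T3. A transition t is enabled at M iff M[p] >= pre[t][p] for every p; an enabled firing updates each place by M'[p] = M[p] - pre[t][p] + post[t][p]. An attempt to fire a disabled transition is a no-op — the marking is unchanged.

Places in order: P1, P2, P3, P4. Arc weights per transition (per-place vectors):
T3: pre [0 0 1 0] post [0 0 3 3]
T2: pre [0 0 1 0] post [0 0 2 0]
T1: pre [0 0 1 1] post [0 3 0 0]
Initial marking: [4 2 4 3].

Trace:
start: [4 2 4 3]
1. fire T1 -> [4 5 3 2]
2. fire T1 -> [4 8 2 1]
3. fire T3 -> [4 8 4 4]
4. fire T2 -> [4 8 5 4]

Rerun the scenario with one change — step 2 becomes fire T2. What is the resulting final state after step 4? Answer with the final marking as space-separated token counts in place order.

(re-executing from step 2 with the substitution; state before step 2: [4 5 3 2])
2. fire T2 -> [4 5 4 2]
3. fire T3 -> [4 5 6 5]
4. fire T2 -> [4 5 7 5]

4 5 7 5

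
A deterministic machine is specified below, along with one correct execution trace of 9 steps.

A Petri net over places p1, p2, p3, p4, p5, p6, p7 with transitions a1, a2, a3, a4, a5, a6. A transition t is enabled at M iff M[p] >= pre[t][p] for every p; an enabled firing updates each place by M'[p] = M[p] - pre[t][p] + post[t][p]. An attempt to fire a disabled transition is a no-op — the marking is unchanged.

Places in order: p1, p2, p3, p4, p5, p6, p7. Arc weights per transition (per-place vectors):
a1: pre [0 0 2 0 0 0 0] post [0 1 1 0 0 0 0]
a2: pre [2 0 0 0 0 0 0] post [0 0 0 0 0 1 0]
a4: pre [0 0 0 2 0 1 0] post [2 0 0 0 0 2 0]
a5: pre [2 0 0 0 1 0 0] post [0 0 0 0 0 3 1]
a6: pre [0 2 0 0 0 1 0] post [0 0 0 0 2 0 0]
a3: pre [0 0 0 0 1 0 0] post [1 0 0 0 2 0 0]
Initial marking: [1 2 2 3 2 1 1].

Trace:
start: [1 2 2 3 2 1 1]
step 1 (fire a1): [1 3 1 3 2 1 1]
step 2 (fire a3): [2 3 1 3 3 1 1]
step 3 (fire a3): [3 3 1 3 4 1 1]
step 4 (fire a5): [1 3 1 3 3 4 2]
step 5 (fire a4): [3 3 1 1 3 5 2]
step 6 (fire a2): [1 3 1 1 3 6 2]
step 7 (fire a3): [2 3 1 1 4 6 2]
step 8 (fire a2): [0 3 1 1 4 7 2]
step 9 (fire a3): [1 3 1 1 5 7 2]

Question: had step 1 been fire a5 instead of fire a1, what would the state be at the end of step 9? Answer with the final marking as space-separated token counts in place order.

1 2 2 1 5 7 2

(re-executing from step 1 with the substitution; state before step 1: [1 2 2 3 2 1 1])
step 1 (fire a5): [1 2 2 3 2 1 1]
step 2 (fire a3): [2 2 2 3 3 1 1]
step 3 (fire a3): [3 2 2 3 4 1 1]
step 4 (fire a5): [1 2 2 3 3 4 2]
step 5 (fire a4): [3 2 2 1 3 5 2]
step 6 (fire a2): [1 2 2 1 3 6 2]
step 7 (fire a3): [2 2 2 1 4 6 2]
step 8 (fire a2): [0 2 2 1 4 7 2]
step 9 (fire a3): [1 2 2 1 5 7 2]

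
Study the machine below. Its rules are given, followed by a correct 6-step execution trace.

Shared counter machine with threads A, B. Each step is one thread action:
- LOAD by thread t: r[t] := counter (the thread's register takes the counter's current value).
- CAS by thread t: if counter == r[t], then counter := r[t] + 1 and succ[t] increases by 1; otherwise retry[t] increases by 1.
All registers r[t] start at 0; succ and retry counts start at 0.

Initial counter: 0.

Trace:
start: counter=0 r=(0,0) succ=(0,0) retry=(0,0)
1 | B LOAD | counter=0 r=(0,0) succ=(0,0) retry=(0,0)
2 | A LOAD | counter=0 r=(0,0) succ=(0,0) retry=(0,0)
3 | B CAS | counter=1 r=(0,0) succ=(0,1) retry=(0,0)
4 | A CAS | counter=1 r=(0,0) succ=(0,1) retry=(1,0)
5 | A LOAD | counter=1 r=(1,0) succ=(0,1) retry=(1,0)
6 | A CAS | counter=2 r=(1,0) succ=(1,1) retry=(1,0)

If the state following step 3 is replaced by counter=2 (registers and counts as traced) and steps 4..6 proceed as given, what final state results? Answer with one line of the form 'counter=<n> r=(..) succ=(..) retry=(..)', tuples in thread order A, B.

state after step 3 := counter=2 r=(0,0) succ=(0,1) retry=(0,0)
4 | A CAS | counter=2 r=(0,0) succ=(0,1) retry=(1,0)
5 | A LOAD | counter=2 r=(2,0) succ=(0,1) retry=(1,0)
6 | A CAS | counter=3 r=(2,0) succ=(1,1) retry=(1,0)

counter=3 r=(2,0) succ=(1,1) retry=(1,0)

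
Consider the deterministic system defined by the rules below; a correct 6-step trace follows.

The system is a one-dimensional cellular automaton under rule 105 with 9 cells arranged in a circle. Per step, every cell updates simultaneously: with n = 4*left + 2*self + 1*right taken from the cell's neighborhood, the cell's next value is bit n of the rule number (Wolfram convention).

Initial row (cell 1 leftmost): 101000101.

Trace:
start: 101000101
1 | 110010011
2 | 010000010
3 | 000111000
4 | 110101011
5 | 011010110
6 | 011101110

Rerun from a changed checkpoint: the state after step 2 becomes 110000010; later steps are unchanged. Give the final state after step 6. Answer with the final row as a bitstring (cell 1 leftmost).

state after step 2 := 110000010
3 | 110111001
4 | 011101001
5 | 110110000
6 | 111110110

111110110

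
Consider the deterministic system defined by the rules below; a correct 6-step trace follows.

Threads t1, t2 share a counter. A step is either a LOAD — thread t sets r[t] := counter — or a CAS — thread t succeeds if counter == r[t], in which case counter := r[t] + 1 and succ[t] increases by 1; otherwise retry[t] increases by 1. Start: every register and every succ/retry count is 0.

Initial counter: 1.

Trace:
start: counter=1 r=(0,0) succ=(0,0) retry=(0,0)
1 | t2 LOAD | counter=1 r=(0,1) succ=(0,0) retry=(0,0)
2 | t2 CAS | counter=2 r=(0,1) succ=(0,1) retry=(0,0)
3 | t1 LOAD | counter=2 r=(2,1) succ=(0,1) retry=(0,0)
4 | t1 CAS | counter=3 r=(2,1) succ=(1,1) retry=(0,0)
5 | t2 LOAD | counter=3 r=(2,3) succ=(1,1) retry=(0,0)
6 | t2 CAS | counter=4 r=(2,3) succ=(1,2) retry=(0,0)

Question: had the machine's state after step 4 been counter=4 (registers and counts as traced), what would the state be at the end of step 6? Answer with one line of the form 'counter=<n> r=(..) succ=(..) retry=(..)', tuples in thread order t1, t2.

state after step 4 := counter=4 r=(2,1) succ=(1,1) retry=(0,0)
5 | t2 LOAD | counter=4 r=(2,4) succ=(1,1) retry=(0,0)
6 | t2 CAS | counter=5 r=(2,4) succ=(1,2) retry=(0,0)

counter=5 r=(2,4) succ=(1,2) retry=(0,0)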